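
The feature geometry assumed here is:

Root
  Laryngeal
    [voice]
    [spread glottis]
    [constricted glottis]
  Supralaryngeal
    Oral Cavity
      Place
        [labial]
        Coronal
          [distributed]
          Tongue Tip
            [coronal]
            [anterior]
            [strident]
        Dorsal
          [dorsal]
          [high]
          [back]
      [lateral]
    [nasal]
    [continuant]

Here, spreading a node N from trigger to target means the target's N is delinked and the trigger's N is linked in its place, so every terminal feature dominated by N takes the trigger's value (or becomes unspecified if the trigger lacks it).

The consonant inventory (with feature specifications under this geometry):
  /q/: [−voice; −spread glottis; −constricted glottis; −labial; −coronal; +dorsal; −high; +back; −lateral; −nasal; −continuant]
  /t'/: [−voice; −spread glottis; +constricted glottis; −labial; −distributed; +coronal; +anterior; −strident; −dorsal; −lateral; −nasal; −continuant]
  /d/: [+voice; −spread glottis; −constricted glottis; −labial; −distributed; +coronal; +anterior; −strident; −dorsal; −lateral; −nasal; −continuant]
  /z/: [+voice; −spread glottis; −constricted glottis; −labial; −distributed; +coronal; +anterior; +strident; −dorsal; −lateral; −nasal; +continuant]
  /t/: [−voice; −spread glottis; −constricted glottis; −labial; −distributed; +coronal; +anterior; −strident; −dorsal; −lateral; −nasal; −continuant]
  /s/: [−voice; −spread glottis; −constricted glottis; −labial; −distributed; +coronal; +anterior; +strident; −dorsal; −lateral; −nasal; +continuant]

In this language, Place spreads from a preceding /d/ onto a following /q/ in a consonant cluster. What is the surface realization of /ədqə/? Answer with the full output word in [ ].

[ədtə]

Terminals under Place in this geometry: [labial], [distributed], [coronal], [anterior], [strident], [dorsal], [high], [back].
After delinking /q/'s Place and linking /d/'s, the affected terminals become [−labial], [−distributed], [+coronal], [+anterior], [−strident], [−dorsal]; [voice], [spread glottis], [constricted glottis], … (outside Place) are retained from /q/.
This feature bundle is that of [t], so /ədqə/ surfaces as [ədtə].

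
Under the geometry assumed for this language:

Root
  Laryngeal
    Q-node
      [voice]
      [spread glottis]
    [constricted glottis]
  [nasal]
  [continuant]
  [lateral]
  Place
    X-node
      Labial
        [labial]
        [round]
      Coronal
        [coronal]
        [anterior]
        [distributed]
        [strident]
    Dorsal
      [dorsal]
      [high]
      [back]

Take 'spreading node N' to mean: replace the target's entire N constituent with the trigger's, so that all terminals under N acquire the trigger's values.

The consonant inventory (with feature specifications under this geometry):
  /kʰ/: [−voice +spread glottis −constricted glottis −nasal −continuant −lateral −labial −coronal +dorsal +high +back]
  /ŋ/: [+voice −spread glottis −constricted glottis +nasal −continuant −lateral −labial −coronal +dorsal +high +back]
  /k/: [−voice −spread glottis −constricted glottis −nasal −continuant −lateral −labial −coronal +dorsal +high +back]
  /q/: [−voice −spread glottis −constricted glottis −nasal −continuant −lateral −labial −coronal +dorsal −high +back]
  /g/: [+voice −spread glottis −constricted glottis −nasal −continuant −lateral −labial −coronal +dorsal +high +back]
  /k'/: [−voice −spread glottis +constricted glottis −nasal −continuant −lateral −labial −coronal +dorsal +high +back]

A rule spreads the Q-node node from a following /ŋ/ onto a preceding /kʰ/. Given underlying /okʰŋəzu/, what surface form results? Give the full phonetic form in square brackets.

The Q-node node dominates the terminals [voice], [spread glottis].
Spreading Q-node from /ŋ/ onto /kʰ/ replaces those values with /ŋ/'s: [+voice], [−spread glottis]. Features outside Q-node ([constricted glottis], [nasal], [continuant], …) stay as in /kʰ/.
This feature bundle is that of [g], so /okʰŋəzu/ surfaces as [ogŋəzu].

[ogŋəzu]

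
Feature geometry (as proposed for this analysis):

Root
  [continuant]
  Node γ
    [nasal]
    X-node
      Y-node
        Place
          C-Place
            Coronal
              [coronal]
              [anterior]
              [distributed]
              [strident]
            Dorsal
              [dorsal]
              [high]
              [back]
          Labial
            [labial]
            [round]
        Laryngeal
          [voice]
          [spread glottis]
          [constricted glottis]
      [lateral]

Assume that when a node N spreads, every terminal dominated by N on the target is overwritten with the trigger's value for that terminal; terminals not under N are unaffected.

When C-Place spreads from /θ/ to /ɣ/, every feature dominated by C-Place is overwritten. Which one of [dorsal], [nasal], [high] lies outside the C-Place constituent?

[nasal]

Under this geometry, C-Place contains [coronal], [anterior], [distributed], [strident], [dorsal], [high], [back].
Of the listed options, [dorsal], [high] are among these and would be overwritten by spreading C-Place.
[nasal] is not within the C-Place subtree (it hangs from Node γ), so /ɣ/'s [nasal] value survives.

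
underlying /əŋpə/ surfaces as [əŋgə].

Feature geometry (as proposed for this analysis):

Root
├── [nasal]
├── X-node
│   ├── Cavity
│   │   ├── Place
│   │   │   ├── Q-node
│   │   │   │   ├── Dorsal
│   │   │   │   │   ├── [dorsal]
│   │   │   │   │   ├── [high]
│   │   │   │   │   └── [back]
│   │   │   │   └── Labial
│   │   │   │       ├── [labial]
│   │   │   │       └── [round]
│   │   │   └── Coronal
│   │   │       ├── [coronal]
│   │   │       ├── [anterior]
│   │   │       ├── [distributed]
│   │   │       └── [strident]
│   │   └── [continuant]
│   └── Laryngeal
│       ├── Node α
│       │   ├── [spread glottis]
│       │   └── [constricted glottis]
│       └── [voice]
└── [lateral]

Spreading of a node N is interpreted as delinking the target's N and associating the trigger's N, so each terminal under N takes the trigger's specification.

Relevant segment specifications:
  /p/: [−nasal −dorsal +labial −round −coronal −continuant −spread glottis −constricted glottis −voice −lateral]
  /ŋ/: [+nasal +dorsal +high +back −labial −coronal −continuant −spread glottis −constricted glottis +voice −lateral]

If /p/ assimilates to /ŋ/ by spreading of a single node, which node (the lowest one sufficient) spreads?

The alternation /p/ → [g] changes [voice], [labial], [round], [dorsal], [high], [back] and nothing else.
Tracing each changed feature up the tree, the paths first meet at X-node; any lower node misses at least one of them.
Delinking /p/'s X-node and associating /ŋ/'s X-node gives precisely the feature bundle of [g].
[nasal] — on which /ŋ/ differs from /p/ — is unchanged, so Root cannot have spread; the constituent is no larger than X-node.

X-node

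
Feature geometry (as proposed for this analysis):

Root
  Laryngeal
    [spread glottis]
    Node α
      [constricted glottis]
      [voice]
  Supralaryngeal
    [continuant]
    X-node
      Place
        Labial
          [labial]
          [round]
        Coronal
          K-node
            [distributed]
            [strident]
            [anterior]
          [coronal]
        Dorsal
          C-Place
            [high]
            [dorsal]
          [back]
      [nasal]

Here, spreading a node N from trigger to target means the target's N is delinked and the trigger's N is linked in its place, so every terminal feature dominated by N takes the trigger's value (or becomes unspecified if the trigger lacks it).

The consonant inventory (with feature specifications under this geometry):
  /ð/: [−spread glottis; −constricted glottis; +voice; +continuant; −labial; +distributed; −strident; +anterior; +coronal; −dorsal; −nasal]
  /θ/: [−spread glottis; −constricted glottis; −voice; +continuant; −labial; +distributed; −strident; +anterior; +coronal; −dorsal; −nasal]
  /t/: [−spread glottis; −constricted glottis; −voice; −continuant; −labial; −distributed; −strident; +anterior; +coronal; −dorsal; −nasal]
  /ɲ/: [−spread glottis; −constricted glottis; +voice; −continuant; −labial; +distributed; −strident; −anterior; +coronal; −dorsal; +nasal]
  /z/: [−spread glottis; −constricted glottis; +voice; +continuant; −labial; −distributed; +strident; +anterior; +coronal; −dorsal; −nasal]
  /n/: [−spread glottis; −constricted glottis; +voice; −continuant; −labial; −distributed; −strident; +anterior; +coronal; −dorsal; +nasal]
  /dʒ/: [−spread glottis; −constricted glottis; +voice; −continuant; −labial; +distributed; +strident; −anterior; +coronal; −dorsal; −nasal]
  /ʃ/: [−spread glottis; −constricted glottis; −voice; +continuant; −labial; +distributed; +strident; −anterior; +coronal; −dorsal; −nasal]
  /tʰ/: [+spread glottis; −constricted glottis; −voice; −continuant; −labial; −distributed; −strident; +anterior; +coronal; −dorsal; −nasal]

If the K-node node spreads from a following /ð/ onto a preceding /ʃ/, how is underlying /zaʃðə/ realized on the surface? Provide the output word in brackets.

[zaθðə]

The K-node node dominates the terminals [distributed], [strident], [anterior].
Spreading K-node from /ð/ onto /ʃ/ replaces those values with /ð/'s: [+distributed], [−strident], [+anterior]. Features outside K-node ([spread glottis], [constricted glottis], [voice], …) stay as in /ʃ/.
Among the inventory, only /θ/ has exactly this specification, giving the surface form [zaθðə].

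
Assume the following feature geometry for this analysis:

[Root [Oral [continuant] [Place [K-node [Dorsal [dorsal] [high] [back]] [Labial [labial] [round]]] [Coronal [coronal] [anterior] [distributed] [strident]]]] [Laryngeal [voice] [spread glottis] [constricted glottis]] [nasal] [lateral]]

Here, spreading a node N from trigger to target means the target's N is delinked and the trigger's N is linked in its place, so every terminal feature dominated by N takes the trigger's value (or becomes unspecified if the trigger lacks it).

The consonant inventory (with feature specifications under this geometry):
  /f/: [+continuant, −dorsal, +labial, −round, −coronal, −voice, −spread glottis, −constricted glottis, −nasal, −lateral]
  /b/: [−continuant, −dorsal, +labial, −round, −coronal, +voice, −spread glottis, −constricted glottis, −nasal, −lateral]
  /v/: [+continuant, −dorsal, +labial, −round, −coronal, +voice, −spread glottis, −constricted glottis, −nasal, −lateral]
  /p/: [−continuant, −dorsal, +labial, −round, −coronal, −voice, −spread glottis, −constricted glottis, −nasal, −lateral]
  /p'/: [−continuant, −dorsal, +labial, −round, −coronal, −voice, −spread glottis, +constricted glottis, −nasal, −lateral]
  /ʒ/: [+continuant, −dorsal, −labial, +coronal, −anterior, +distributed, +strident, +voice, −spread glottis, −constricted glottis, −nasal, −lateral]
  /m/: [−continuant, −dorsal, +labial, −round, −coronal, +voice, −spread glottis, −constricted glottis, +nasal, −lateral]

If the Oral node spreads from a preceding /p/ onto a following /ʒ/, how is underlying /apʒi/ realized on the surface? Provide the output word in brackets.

[apbi]

Terminals under Oral in this geometry: [continuant], [dorsal], [high], [back], [labial], [round], [coronal], [anterior], [distributed], [strident].
Spreading Oral from /p/ onto /ʒ/ replaces those values with /p/'s: [−continuant], [−dorsal], [+labial], [−round], [−coronal]. Features outside Oral ([voice], [spread glottis], [constricted glottis], …) stay as in /ʒ/.
Among the inventory, only /b/ has exactly this specification, giving the surface form [apbi].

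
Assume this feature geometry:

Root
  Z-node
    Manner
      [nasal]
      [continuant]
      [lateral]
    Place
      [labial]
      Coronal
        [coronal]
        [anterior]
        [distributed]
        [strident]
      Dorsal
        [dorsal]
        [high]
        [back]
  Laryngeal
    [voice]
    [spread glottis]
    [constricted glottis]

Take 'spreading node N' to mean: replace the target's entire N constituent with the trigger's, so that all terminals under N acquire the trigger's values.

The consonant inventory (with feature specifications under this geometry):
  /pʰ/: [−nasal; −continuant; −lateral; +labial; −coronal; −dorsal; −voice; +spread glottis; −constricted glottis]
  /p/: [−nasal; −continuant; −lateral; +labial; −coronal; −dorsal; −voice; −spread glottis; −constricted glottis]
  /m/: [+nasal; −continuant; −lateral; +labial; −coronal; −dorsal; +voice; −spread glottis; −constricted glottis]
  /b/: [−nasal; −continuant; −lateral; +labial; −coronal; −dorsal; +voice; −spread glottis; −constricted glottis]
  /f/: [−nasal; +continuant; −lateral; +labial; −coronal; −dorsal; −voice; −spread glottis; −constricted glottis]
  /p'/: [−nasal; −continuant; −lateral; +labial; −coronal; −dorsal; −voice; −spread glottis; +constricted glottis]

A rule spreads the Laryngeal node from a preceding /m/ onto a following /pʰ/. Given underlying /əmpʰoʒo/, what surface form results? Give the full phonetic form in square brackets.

Terminals under Laryngeal in this geometry: [voice], [spread glottis], [constricted glottis].
After delinking /pʰ/'s Laryngeal and linking /m/'s, the affected terminals become [+voice], [−spread glottis], [−constricted glottis]; [nasal], [continuant], [lateral], … (outside Laryngeal) are retained from /pʰ/.
The resulting bundle matches /b/ in the inventory; substituting it for /pʰ/ gives [əmboʒo].

[əmboʒo]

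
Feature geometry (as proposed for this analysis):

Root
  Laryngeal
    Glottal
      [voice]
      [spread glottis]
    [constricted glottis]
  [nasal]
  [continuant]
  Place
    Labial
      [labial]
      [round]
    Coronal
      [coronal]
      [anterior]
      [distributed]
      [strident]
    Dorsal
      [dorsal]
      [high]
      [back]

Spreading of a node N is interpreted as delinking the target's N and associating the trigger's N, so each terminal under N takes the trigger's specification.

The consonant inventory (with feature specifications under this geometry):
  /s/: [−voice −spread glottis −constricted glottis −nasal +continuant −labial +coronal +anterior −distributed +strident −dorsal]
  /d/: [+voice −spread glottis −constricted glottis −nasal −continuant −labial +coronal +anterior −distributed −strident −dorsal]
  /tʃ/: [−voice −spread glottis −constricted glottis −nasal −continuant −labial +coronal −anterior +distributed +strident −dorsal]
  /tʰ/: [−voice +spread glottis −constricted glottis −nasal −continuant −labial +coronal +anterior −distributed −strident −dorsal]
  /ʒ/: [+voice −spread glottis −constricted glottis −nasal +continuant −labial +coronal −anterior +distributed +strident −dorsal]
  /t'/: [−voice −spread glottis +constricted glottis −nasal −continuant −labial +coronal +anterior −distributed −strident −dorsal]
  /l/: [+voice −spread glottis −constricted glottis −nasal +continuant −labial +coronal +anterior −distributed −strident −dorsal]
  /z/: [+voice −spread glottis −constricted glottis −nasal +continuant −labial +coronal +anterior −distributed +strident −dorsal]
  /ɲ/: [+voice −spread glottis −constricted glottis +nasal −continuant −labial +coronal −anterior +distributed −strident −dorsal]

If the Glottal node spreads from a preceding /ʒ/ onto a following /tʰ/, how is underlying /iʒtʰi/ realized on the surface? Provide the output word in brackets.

The Glottal node dominates the terminals [voice], [spread glottis].
Spreading Glottal from /ʒ/ onto /tʰ/ replaces those values with /ʒ/'s: [+voice], [−spread glottis]. Features outside Glottal ([constricted glottis], [nasal], [continuant], …) stay as in /tʰ/.
This feature bundle is that of [d], so /iʒtʰi/ surfaces as [iʒdi].

[iʒdi]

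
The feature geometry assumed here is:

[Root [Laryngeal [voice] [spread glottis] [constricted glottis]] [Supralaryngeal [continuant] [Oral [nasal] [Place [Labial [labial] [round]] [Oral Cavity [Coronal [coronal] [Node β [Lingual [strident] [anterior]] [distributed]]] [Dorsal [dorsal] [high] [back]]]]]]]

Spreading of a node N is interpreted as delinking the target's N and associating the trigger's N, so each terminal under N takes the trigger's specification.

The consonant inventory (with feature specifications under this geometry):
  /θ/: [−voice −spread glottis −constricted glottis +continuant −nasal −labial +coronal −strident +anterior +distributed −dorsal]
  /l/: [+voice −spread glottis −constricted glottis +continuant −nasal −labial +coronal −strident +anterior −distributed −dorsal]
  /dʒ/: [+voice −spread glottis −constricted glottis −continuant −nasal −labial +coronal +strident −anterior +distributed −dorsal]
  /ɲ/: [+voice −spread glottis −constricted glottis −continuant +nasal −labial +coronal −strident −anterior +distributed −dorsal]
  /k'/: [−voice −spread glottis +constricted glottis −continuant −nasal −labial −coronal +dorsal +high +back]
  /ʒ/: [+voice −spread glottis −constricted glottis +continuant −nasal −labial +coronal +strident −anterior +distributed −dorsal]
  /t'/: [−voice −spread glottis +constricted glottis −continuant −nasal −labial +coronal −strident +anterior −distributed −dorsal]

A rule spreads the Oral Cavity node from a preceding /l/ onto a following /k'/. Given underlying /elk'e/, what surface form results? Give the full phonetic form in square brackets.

[elt'e]

Terminals under Oral Cavity in this geometry: [coronal], [strident], [anterior], [distributed], [dorsal], [high], [back].
After delinking /k'/'s Oral Cavity and linking /l/'s, the affected terminals become [+coronal], [−strident], [+anterior], [−distributed], [−dorsal]; [voice], [spread glottis], [constricted glottis], … (outside Oral Cavity) are retained from /k'/.
Among the inventory, only /t'/ has exactly this specification, giving the surface form [elt'e].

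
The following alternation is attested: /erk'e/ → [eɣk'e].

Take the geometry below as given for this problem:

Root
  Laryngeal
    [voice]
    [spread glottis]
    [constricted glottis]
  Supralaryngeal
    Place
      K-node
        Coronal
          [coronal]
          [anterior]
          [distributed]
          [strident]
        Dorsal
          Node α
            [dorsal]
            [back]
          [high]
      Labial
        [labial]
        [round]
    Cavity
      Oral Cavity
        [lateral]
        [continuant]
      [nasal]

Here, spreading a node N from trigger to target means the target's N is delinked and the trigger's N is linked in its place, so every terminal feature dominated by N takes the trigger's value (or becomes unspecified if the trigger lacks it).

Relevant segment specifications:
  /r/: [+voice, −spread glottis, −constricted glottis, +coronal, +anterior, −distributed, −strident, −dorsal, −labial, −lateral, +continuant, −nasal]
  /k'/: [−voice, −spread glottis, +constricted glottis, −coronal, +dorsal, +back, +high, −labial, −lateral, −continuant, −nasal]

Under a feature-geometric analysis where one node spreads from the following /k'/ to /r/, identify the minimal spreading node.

K-node

The alternation /r/ → [ɣ] changes [coronal], [anterior], [distributed], [strident], [dorsal], [high], [back] and nothing else.
The smallest constituent containing every changed terminal is K-node — each of its daughters lacks at least one of the affected features.
If K-node spreads, every terminal under it takes /k'/'s value, producing [ɣ] as observed.
[continuant], [voice] stay as in /r/ although /k'/ differs there, so no node dominating them spread; among the remaining candidates K-node is the lowest that derives the output.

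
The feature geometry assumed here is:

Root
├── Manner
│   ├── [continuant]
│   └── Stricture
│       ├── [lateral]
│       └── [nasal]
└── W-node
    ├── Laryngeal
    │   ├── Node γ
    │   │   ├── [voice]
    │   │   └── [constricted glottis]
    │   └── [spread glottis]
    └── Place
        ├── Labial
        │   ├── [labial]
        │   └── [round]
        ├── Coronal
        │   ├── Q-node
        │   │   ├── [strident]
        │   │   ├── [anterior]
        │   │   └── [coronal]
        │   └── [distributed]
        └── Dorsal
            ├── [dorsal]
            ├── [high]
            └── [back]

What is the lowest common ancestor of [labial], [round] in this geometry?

[labial] is immediately dominated by Labial.
[round] is immediately dominated by Labial.
The lowest node appearing on every path is Labial; each proper daughter of Labial fails to dominate at least one of the listed features.

Labial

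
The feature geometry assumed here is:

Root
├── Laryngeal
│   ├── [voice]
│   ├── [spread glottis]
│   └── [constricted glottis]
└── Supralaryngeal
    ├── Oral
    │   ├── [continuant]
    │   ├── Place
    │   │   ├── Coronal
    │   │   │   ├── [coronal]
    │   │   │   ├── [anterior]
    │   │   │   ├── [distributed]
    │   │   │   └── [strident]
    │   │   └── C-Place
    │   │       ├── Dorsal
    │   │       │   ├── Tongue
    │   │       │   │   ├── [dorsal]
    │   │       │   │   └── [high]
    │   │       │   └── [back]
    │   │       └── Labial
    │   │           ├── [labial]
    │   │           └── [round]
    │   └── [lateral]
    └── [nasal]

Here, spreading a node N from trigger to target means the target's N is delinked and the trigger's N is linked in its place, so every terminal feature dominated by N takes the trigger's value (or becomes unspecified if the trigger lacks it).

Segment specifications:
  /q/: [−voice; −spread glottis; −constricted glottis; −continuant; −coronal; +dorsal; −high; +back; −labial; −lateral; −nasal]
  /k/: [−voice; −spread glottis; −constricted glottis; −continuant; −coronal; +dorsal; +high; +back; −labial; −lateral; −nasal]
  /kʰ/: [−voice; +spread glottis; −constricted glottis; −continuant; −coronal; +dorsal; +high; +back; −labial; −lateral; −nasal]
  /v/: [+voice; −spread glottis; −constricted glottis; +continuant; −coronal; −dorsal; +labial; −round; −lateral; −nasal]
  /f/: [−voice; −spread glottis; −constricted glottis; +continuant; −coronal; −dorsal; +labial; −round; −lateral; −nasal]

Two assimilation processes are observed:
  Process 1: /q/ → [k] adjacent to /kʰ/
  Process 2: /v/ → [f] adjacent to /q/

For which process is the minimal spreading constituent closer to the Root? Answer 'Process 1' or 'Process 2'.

Process 2

Process 1: the feature that changes is [high]; the minimal node is [high] (depth 7).
Process 2: the feature that changes is [voice]; the minimal node is [voice] (depth 2).
Depth 2 < depth 7; Process 2 involves the structurally higher constituent [voice].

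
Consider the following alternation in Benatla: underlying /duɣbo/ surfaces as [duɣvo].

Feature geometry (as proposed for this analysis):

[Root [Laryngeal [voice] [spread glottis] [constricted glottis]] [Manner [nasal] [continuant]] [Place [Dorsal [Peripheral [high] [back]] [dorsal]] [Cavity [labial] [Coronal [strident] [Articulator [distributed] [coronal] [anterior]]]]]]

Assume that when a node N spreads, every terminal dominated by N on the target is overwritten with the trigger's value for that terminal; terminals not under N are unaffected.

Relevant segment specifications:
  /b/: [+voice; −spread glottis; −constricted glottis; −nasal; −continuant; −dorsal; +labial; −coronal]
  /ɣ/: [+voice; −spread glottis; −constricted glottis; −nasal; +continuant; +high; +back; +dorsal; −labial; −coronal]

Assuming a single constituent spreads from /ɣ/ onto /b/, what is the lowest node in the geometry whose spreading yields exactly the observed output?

/b/ and [v] differ in [continuant]; every other specified feature is identical.
With a single altered terminal, the smallest constituent that could spread is that terminal — [continuant].
[labial], [dorsal] stay as in /b/ although /ɣ/ differs there, so no node dominating them spread; among the remaining candidates [continuant] is the lowest that derives the output.

[continuant]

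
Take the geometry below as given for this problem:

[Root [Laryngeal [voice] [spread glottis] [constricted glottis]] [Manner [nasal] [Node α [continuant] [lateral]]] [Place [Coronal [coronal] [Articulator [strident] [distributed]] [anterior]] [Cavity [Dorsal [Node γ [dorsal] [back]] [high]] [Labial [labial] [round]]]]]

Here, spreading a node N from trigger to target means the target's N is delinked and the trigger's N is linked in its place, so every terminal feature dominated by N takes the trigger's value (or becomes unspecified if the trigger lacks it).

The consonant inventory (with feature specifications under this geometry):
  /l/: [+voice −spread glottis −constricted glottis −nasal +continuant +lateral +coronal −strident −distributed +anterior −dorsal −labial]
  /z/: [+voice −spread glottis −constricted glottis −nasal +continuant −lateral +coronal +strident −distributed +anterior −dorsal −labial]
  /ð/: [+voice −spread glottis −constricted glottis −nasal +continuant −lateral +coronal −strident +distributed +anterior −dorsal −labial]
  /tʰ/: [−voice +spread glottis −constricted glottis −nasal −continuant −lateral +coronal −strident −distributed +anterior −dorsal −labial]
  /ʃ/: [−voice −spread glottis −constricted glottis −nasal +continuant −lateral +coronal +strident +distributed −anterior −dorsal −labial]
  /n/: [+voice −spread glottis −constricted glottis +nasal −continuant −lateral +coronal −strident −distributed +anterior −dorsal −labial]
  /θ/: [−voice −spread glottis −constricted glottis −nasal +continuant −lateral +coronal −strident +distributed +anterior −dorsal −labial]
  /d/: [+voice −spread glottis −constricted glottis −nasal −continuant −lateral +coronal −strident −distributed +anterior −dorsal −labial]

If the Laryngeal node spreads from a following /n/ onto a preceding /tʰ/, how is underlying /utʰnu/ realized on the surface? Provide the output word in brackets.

[udnu]

The Laryngeal node dominates the terminals [voice], [spread glottis], [constricted glottis].
The target acquires /n/'s values for everything under Laryngeal — [+voice], [−spread glottis], [−constricted glottis] — while keeping its own [nasal], [continuant], [lateral], ….
The resulting bundle matches /d/ in the inventory; substituting it for /tʰ/ gives [udnu].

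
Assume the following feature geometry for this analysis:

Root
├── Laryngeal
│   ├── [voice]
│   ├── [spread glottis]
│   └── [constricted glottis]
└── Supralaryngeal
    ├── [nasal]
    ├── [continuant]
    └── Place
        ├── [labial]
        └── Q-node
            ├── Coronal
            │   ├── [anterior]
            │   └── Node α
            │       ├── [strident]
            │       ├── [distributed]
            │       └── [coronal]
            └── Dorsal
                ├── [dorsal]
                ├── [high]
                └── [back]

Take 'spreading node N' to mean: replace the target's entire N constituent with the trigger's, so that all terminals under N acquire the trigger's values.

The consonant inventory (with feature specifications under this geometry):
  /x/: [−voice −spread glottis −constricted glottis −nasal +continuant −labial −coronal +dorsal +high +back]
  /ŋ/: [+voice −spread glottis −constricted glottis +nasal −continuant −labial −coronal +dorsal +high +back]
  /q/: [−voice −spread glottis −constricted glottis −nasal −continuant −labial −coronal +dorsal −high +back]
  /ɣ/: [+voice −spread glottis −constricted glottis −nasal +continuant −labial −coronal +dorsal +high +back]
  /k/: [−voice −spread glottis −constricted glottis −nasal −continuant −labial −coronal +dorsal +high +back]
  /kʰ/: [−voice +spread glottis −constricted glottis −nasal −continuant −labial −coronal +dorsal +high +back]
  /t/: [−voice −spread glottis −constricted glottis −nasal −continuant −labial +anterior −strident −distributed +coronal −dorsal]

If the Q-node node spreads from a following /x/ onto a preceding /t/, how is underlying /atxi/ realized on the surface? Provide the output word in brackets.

Q-node immediately or transitively dominates [anterior], [strident], [distributed], [coronal], [dorsal], [high], [back].
The target acquires /x/'s values for everything under Q-node — [−coronal], [+dorsal], [+high], [+back] — while keeping its own [voice], [spread glottis], [constricted glottis], ….
This feature bundle is that of [k], so /atxi/ surfaces as [akxi].

[akxi]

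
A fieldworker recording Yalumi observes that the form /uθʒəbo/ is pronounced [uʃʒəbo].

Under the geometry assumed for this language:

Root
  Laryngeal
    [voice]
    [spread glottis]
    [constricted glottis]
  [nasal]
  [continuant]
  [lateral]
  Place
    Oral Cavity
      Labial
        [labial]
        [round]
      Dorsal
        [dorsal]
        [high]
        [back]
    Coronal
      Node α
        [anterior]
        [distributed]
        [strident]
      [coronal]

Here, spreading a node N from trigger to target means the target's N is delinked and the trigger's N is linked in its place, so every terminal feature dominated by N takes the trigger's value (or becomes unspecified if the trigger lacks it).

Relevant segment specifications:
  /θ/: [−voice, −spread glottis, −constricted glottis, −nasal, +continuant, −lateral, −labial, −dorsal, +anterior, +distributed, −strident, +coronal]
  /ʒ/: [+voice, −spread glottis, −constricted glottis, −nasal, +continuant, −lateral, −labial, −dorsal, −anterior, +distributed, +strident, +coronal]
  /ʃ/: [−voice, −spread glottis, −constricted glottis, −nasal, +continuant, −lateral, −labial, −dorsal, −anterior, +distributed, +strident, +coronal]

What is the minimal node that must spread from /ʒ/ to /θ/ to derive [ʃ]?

Comparing /θ/ with its surface form [ʃ], the features that change are [anterior], [strident].
The smallest constituent containing every changed terminal is Node α — each of its daughters lacks at least one of the affected features.
Delinking /θ/'s Node α and associating /ʒ/'s Node α gives precisely the feature bundle of [ʃ].
[voice], a feature on which the two segments disagree outside Node α, is unchanged — nothing dominating it spread, and Node α is the minimal sufficient constituent.

Node α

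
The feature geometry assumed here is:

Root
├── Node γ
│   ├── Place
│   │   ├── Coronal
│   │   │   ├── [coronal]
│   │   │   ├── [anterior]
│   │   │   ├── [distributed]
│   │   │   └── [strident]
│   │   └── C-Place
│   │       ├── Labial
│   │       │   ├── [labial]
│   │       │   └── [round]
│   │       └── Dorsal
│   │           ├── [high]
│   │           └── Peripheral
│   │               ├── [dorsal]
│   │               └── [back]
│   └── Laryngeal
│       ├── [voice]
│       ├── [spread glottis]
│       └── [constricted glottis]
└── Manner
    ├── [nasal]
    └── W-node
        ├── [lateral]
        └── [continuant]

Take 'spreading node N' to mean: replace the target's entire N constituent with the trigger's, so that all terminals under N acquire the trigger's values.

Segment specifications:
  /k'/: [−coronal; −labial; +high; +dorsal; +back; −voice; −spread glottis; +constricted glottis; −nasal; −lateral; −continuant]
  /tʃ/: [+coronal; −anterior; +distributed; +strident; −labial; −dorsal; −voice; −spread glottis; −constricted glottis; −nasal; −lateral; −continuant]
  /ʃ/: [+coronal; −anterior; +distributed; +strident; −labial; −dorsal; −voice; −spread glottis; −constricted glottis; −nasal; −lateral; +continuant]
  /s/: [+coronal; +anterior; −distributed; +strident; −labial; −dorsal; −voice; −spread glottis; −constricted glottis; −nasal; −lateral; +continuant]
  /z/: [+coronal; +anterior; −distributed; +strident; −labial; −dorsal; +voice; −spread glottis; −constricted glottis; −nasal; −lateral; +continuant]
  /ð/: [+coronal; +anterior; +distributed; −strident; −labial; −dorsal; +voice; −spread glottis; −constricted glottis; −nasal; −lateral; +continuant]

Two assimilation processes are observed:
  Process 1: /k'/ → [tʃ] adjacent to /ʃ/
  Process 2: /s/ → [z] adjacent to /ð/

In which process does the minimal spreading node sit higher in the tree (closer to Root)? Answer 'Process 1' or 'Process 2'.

In Process 1, [constricted glottis], [coronal], [anterior], [distributed], [strident], [dorsal], [high], [back] change, so the minimal spreading node is Node γ at depth 1.
Process 2 alters [voice]; the lowest dominating node is [voice] (depth 3 from Root).
Node γ (depth 1) sits above [voice] (depth 3), making Process 1 the one with the higher spreading node.

Process 1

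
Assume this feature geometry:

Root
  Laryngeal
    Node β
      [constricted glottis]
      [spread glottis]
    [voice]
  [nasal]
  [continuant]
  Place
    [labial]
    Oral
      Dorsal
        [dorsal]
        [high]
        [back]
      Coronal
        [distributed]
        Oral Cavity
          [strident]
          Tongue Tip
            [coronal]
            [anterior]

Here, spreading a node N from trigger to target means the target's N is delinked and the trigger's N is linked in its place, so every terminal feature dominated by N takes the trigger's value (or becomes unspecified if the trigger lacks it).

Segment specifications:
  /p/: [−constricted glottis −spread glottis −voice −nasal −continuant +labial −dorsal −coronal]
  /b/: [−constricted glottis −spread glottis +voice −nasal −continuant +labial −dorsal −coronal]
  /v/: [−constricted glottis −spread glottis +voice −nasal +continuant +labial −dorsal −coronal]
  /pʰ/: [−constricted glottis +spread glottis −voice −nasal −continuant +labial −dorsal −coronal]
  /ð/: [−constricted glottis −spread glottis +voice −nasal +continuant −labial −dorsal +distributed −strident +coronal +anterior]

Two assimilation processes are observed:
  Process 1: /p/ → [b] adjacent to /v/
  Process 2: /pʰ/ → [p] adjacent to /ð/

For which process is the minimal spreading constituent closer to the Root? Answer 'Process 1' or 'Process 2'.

Process 1

Process 1: the feature that changes is [voice]; the minimal node is [voice] (depth 2).
In Process 2, [spread glottis] changes, so the minimal spreading node is [spread glottis] at depth 3.
[voice] (depth 2) sits above [spread glottis] (depth 3), making Process 1 the one with the higher spreading node.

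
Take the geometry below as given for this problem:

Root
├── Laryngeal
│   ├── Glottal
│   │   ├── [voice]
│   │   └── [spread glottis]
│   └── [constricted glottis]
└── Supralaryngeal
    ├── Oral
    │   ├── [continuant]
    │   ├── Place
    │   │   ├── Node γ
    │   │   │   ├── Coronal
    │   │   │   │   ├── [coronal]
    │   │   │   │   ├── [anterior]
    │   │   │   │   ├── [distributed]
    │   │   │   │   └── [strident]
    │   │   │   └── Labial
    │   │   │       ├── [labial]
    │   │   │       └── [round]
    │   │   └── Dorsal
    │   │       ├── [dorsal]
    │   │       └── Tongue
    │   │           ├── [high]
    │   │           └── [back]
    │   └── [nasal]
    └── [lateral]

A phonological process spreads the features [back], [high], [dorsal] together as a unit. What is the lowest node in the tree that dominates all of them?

Dorsal

[back] is immediately dominated by Tongue.
[high] is immediately dominated by Tongue.
[dorsal] is immediately dominated by Dorsal.
These paths first converge at Dorsal; no daughter of Dorsal dominates all 3 features, so Dorsal is the minimal constituent.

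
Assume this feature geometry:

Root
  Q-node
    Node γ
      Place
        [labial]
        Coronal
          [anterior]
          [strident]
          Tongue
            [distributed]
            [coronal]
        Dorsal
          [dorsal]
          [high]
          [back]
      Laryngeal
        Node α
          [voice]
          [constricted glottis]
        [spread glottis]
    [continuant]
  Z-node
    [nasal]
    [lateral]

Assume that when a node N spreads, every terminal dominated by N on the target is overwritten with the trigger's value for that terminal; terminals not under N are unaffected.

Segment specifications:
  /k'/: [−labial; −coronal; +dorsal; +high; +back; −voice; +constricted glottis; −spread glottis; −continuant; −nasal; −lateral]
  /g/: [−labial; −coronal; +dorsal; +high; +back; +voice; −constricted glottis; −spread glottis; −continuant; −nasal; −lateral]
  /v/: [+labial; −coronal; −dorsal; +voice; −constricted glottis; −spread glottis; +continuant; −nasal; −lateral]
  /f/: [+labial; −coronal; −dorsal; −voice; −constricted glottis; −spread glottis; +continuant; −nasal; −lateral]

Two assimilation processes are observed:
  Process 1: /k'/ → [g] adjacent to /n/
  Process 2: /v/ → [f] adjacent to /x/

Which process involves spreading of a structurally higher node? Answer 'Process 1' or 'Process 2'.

Process 1

Process 1 alters [voice], [constricted glottis]; the lowest common ancestor is Node α (depth 4 from Root).
In Process 2, [voice] changes, so the minimal spreading node is [voice] at depth 5.
Node α (depth 4) sits above [voice] (depth 5), making Process 1 the one with the higher spreading node.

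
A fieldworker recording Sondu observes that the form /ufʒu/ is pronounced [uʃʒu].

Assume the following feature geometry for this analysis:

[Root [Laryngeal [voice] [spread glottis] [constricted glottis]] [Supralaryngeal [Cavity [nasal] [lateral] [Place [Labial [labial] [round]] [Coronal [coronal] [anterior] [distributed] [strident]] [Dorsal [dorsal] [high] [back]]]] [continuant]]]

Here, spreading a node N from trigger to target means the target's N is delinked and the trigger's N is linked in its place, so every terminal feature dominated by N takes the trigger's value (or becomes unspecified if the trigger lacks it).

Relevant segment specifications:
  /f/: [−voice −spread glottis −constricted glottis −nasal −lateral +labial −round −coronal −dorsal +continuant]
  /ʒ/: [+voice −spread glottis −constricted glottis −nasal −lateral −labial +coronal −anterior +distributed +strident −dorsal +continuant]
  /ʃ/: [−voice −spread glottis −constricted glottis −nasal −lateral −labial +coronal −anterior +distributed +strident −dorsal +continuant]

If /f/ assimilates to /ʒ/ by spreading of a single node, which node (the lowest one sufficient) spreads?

/f/ and [ʃ] differ in [labial], [round], [coronal], [anterior], [distributed], [strident]; every other specified feature is identical.
The smallest constituent containing every changed terminal is Place — each of its daughters lacks at least one of the affected features.
Spreading Place from /ʒ/ overwrites each of those terminals with /ʒ/'s values, yielding exactly [ʃ].
[voice], a feature on which the two segments disagree outside Place, is unchanged — nothing dominating it spread, and Place is the minimal sufficient constituent.

Place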